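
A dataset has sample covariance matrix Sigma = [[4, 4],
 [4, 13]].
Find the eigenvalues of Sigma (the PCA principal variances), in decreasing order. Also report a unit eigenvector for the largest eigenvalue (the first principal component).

Step 1 — characteristic polynomial of 2×2 Sigma:
  det(Sigma - λI) = λ² - trace · λ + det = 0.
  trace = 4 + 13 = 17, det = 4·13 - (4)² = 36.
Step 2 — discriminant:
  Δ = trace² - 4·det = 289 - 144 = 145.
Step 3 — eigenvalues:
  λ = (trace ± √Δ)/2 = (17 ± 12.0416)/2,
  λ_1 = 14.5208,  λ_2 = 2.4792.

Step 4 — unit eigenvector for λ_1: solve (Sigma - λ_1 I)v = 0. First row:
  (4 - 14.5208)·v_x + (4)·v_y = 0, i.e. (-10.5208)·v_x + (4)·v_y = 0,
  so v ∝ (b, λ_1 - a) = (4, 10.5208) = u.
  ||u|| = √((4)² + (10.5208)²) = √(126.6872) ≈ 11.2555,
  v_1 = u/||u|| ≈ (0.3554, 0.9347) (||v_1|| = 1).

λ_1 = 14.5208,  λ_2 = 2.4792;  v_1 ≈ (0.3554, 0.9347)


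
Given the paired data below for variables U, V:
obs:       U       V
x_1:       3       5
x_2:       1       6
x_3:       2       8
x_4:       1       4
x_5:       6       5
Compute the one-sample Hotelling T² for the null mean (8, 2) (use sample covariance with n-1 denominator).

Step 1 — sample mean vector:
  mean(U) = (3 + 1 + 2 + 1 + 6) / 5 = 13/5 = 2.6
  mean(V) = (5 + 6 + 8 + 4 + 5) / 5 = 28/5 = 5.6
  x̄ = (2.6, 5.6),  deviation x̄ - mu_0 = (2.6, 5.6) - (8, 2) = (-5.4, 3.6).

Step 2 — sample covariance matrix, S[i,j] = (1/(n-1)) · Σ_k (x_{k,i} - mean_i) · (x_{k,j} - mean_j), divisor n-1 = 4:
  S[U,U] = ((0.4)·(0.4) + (-1.6)·(-1.6) + (-0.6)·(-0.6) + (-1.6)·(-1.6) + (3.4)·(3.4)) / 4 = 17.2/4 = 4.3
  S[U,V] = ((0.4)·(-0.6) + (-1.6)·(0.4) + (-0.6)·(2.4) + (-1.6)·(-1.6) + (3.4)·(-0.6)) / 4 = -1.8/4 = -0.45
  S[V,V] = ((-0.6)·(-0.6) + (0.4)·(0.4) + (2.4)·(2.4) + (-1.6)·(-1.6) + (-0.6)·(-0.6)) / 4 = 9.2/4 = 2.3
  S = [[4.3, -0.45],
 [-0.45, 2.3]].

Step 3 — invert S. det(S) = 4.3·2.3 - (-0.45)² = 9.6875.
  S^{-1} = (1/det) · [[d, -b], [-b, a]] = [[0.2374, 0.0465],
 [0.0465, 0.4439]].

Step 4 — quadratic form (x̄ - mu_0)^T · S^{-1} · (x̄ - mu_0):
  S^{-1} · (x̄ - mu_0) = (-1.1148, 1.3471),
  (x̄ - mu_0)^T · [...] = (-5.4)·(-1.1148) + (3.6)·(1.3471) = 10.8697.

Step 5 — scale by n: T² = 5 · 10.8697 = 54.3484.

T² ≈ 54.3484


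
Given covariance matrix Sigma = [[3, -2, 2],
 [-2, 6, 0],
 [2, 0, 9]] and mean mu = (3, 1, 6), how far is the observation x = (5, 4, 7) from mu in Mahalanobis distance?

Step 1 — centre the observation: (x - mu) = (2, 3, 1).

Step 2 — invert Sigma (cofactor / det for 3×3, or solve directly):
  Sigma^{-1} = [[0.5294, 0.1765, -0.1176],
 [0.1765, 0.2255, -0.0392],
 [-0.1176, -0.0392, 0.1373]].

Step 3 — form the quadratic (x - mu)^T · Sigma^{-1} · (x - mu):
  Sigma^{-1} · (x - mu) = (1.4706, 0.9902, -0.2157).
  (x - mu)^T · [Sigma^{-1} · (x - mu)] = (2)·(1.4706) + (3)·(0.9902) + (1)·(-0.2157) = 5.6961.

Step 4 — take square root: d = √(5.6961) ≈ 2.3866.

d(x, mu) = √(5.6961) ≈ 2.3866


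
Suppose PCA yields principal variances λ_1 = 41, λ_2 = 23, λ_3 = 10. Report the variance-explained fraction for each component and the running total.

Step 1 — total variance = trace(Sigma) = Σ λ_i = 41 + 23 + 10 = 74.

Step 2 — fraction explained by component i = λ_i / Σ λ:
  PC1: 41/74 = 0.5541
  PC2: 23/74 = 0.3108
  PC3: 10/74 = 0.1351

Step 3 — cumulative fraction after k components = (λ_1 + ... + λ_k) / Σ λ:
  k = 1: 41/74 = 0.5541
  k = 2: (41 + 23)/74 = 64/74 = 0.8649
  k = 3: (41 + 23 + 10)/74 = 74/74 = 1

Summary (fraction, with percent):

explained: PC1 0.5541 (55.41%), PC2 0.3108 (31.08%), PC3 0.1351 (13.51%);  cumulative: 0.5541, 0.8649, 1


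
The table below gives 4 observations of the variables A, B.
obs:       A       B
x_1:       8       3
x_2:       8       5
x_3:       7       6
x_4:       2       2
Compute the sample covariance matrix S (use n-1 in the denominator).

Step 1 — column means:
  mean(A) = (8 + 8 + 7 + 2) / 4 = 25/4 = 6.25
  mean(B) = (3 + 5 + 6 + 2) / 4 = 16/4 = 4

Step 2 — sample covariance S[i,j] = (1/(n-1)) · Σ_k (x_{k,i} - mean_i) · (x_{k,j} - mean_j), with n-1 = 3.
  S[A,A] = ((1.75)·(1.75) + (1.75)·(1.75) + (0.75)·(0.75) + (-4.25)·(-4.25)) / 3 = 24.75/3 = 8.25
  S[A,B] = ((1.75)·(-1) + (1.75)·(1) + (0.75)·(2) + (-4.25)·(-2)) / 3 = 10/3 = 3.3333
  S[B,B] = ((-1)·(-1) + (1)·(1) + (2)·(2) + (-2)·(-2)) / 3 = 10/3 = 3.3333

S is symmetric (S[j,i] = S[i,j]). Assembling:

S = [[8.25, 3.3333],
 [3.3333, 3.3333]]


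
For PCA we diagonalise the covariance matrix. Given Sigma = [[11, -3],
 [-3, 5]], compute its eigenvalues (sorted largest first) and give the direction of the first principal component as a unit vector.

Step 1 — characteristic polynomial of 2×2 Sigma:
  det(Sigma - λI) = λ² - trace · λ + det = 0.
  trace = 11 + 5 = 16, det = 11·5 - (-3)² = 46.
Step 2 — discriminant:
  Δ = trace² - 4·det = 256 - 184 = 72.
Step 3 — eigenvalues:
  λ = (trace ± √Δ)/2 = (16 ± 8.4853)/2,
  λ_1 = 12.2426,  λ_2 = 3.7574.

Step 4 — unit eigenvector for λ_1: solve (Sigma - λ_1 I)v = 0. First row:
  (11 - 12.2426)·v_x + (-3)·v_y = 0, i.e. (-1.2426)·v_x + (-3)·v_y = 0,
  so v ∝ (b, λ_1 - a) = (-3, 1.2426); multiply by -1 so the first entry is positive: u = (3, -1.2426).
  ||u|| = √((3)² + (-1.2426)²) = √(10.5442) ≈ 3.2472,
  v_1 = u/||u|| ≈ (0.9239, -0.3827) (||v_1|| = 1).

λ_1 = 12.2426,  λ_2 = 3.7574;  v_1 ≈ (0.9239, -0.3827)


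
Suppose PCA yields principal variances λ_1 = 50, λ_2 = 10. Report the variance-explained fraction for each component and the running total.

Step 1 — total variance = trace(Sigma) = Σ λ_i = 50 + 10 = 60.

Step 2 — fraction explained by component i = λ_i / Σ λ:
  PC1: 50/60 = 0.8333
  PC2: 10/60 = 0.1667

Step 3 — cumulative fraction after k components = (λ_1 + ... + λ_k) / Σ λ:
  k = 1: 50/60 = 0.8333
  k = 2: (50 + 10)/60 = 60/60 = 1

Summary (fraction, with percent):

explained: PC1 0.8333 (83.33%), PC2 0.1667 (16.67%);  cumulative: 0.8333, 1


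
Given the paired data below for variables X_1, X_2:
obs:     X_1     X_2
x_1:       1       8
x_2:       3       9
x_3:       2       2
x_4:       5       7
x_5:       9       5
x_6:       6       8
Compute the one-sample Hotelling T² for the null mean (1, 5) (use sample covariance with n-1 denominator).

Step 1 — sample mean vector:
  mean(X_1) = (1 + 3 + 2 + 5 + 9 + 6) / 6 = 26/6 = 4.3333
  mean(X_2) = (8 + 9 + 2 + 7 + 5 + 8) / 6 = 39/6 = 6.5
  x̄ = (4.3333, 6.5),  deviation x̄ - mu_0 = (4.3333, 6.5) - (1, 5) = (3.3333, 1.5).

Step 2 — sample covariance matrix, S[i,j] = (1/(n-1)) · Σ_k (x_{k,i} - mean_i) · (x_{k,j} - mean_j), divisor n-1 = 5:
  S[X_1,X_1] = ((-3.3333)·(-3.3333) + (-1.3333)·(-1.3333) + (-2.3333)·(-2.3333) + (0.6667)·(0.6667) + (4.6667)·(4.6667) + (1.6667)·(1.6667)) / 5 = 43.3333/5 = 8.6667
  S[X_1,X_2] = ((-3.3333)·(1.5) + (-1.3333)·(2.5) + (-2.3333)·(-4.5) + (0.6667)·(0.5) + (4.6667)·(-1.5) + (1.6667)·(1.5)) / 5 = -2/5 = -0.4
  S[X_2,X_2] = ((1.5)·(1.5) + (2.5)·(2.5) + (-4.5)·(-4.5) + (0.5)·(0.5) + (-1.5)·(-1.5) + (1.5)·(1.5)) / 5 = 33.5/5 = 6.7
  S = [[8.6667, -0.4],
 [-0.4, 6.7]].

Step 3 — invert S. det(S) = 8.6667·6.7 - (-0.4)² = 57.9067.
  S^{-1} = (1/det) · [[d, -b], [-b, a]] = [[0.1157, 0.0069],
 [0.0069, 0.1497]].

Step 4 — quadratic form (x̄ - mu_0)^T · S^{-1} · (x̄ - mu_0):
  S^{-1} · (x̄ - mu_0) = (0.396, 0.2475),
  (x̄ - mu_0)^T · [...] = (3.3333)·(0.396) + (1.5)·(0.2475) = 1.6914.

Step 5 — scale by n: T² = 6 · 1.6914 = 10.1485.

T² ≈ 10.1485


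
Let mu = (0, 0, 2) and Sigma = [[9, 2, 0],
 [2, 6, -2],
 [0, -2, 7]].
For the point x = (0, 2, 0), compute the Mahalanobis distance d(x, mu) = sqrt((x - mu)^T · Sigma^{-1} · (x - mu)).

Step 1 — centre the observation: (x - mu) = (0, 2, -2).

Step 2 — invert Sigma (cofactor / det for 3×3, or solve directly):
  Sigma^{-1} = [[0.121, -0.0446, -0.0127],
 [-0.0446, 0.2006, 0.0573],
 [-0.0127, 0.0573, 0.1592]].

Step 3 — form the quadratic (x - mu)^T · Sigma^{-1} · (x - mu):
  Sigma^{-1} · (x - mu) = (-0.0637, 0.2866, -0.2038).
  (x - mu)^T · [Sigma^{-1} · (x - mu)] = (0)·(-0.0637) + (2)·(0.2866) + (-2)·(-0.2038) = 0.9809.

Step 4 — take square root: d = √(0.9809) ≈ 0.9904.

d(x, mu) = √(0.9809) ≈ 0.9904


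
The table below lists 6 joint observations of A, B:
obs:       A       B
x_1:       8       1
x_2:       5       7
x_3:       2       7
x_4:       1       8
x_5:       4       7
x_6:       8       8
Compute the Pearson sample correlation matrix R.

Step 1 — column means:
  mean(A) = (8 + 5 + 2 + 1 + 4 + 8) / 6 = 28/6 = 4.6667
  mean(B) = (1 + 7 + 7 + 8 + 7 + 8) / 6 = 38/6 = 6.3333

Step 2 — sample variances and covariances s[i,j] = (1/(n-1)) · Σ_k (x_{k,i} - mean_i) · (x_{k,j} - mean_j), with n-1 = 5:
  s[A,A] = ((3.3333)·(3.3333) + (0.3333)·(0.3333) + (-2.6667)·(-2.6667) + (-3.6667)·(-3.6667) + (-0.6667)·(-0.6667) + (3.3333)·(3.3333)) / 5 = 43.3333/5 = 8.6667
  s[A,B] = ((3.3333)·(-5.3333) + (0.3333)·(0.6667) + (-2.6667)·(0.6667) + (-3.6667)·(1.6667) + (-0.6667)·(0.6667) + (3.3333)·(1.6667)) / 5 = -20.3333/5 = -4.0667
  s[B,B] = ((-5.3333)·(-5.3333) + (0.6667)·(0.6667) + (0.6667)·(0.6667) + (1.6667)·(1.6667) + (0.6667)·(0.6667) + (1.6667)·(1.6667)) / 5 = 35.3333/5 = 7.0667
  Sample standard deviations s_i = √(s[i,i]):
  s(A) = √(8.6667) = 2.9439
  s(B) = √(7.0667) = 2.6583

Step 3 — r_{ij} = s_{ij} / (s_i · s_j):
  r[A,A] = 1 (diagonal).
  r[A,B] = -4.0667 / (2.9439 · 2.6583) = -4.0667 / 7.8259 = -0.5196
  r[B,B] = 1 (diagonal).

R is symmetric with unit diagonal. Assembling:

R = [[1, -0.5196],
 [-0.5196, 1]]


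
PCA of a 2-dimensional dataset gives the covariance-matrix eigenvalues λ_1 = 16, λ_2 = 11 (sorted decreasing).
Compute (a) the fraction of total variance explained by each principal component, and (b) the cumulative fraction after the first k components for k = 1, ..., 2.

Step 1 — total variance = trace(Sigma) = Σ λ_i = 16 + 11 = 27.

Step 2 — fraction explained by component i = λ_i / Σ λ:
  PC1: 16/27 = 0.5926
  PC2: 11/27 = 0.4074

Step 3 — cumulative fraction after k components = (λ_1 + ... + λ_k) / Σ λ:
  k = 1: 16/27 = 0.5926
  k = 2: (16 + 11)/27 = 27/27 = 1

Summary (fraction, with percent):

explained: PC1 0.5926 (59.26%), PC2 0.4074 (40.74%);  cumulative: 0.5926, 1


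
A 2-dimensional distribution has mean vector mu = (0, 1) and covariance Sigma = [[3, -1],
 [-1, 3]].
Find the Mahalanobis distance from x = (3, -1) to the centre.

Step 1 — centre the observation: (x - mu) = (3, -2).

Step 2 — invert Sigma. det(Sigma) = 3·3 - (-1)² = 8.
  Sigma^{-1} = (1/det) · [[d, -b], [-b, a]] = [[0.375, 0.125],
 [0.125, 0.375]].

Step 3 — form the quadratic (x - mu)^T · Sigma^{-1} · (x - mu):
  Sigma^{-1} · (x - mu) = (0.875, -0.375).
  (x - mu)^T · [Sigma^{-1} · (x - mu)] = (3)·(0.875) + (-2)·(-0.375) = 3.375.

Step 4 — take square root: d = √(3.375) ≈ 1.8371.

d(x, mu) = √(3.375) ≈ 1.8371


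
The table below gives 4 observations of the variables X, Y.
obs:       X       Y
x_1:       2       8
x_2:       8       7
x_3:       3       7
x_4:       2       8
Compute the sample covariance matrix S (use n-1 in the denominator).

Step 1 — column means:
  mean(X) = (2 + 8 + 3 + 2) / 4 = 15/4 = 3.75
  mean(Y) = (8 + 7 + 7 + 8) / 4 = 30/4 = 7.5

Step 2 — sample covariance S[i,j] = (1/(n-1)) · Σ_k (x_{k,i} - mean_i) · (x_{k,j} - mean_j), with n-1 = 3.
  S[X,X] = ((-1.75)·(-1.75) + (4.25)·(4.25) + (-0.75)·(-0.75) + (-1.75)·(-1.75)) / 3 = 24.75/3 = 8.25
  S[X,Y] = ((-1.75)·(0.5) + (4.25)·(-0.5) + (-0.75)·(-0.5) + (-1.75)·(0.5)) / 3 = -3.5/3 = -1.1667
  S[Y,Y] = ((0.5)·(0.5) + (-0.5)·(-0.5) + (-0.5)·(-0.5) + (0.5)·(0.5)) / 3 = 1/3 = 0.3333

S is symmetric (S[j,i] = S[i,j]). Assembling:

S = [[8.25, -1.1667],
 [-1.1667, 0.3333]]


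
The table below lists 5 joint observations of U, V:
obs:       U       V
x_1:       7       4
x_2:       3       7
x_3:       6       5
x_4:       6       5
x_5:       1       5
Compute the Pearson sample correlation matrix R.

Step 1 — column means:
  mean(U) = (7 + 3 + 6 + 6 + 1) / 5 = 23/5 = 4.6
  mean(V) = (4 + 7 + 5 + 5 + 5) / 5 = 26/5 = 5.2

Step 2 — sample variances and covariances s[i,j] = (1/(n-1)) · Σ_k (x_{k,i} - mean_i) · (x_{k,j} - mean_j), with n-1 = 4:
  s[U,U] = ((2.4)·(2.4) + (-1.6)·(-1.6) + (1.4)·(1.4) + (1.4)·(1.4) + (-3.6)·(-3.6)) / 4 = 25.2/4 = 6.3
  s[U,V] = ((2.4)·(-1.2) + (-1.6)·(1.8) + (1.4)·(-0.2) + (1.4)·(-0.2) + (-3.6)·(-0.2)) / 4 = -5.6/4 = -1.4
  s[V,V] = ((-1.2)·(-1.2) + (1.8)·(1.8) + (-0.2)·(-0.2) + (-0.2)·(-0.2) + (-0.2)·(-0.2)) / 4 = 4.8/4 = 1.2
  Sample standard deviations s_i = √(s[i,i]):
  s(U) = √(6.3) = 2.51
  s(V) = √(1.2) = 1.0954

Step 3 — r_{ij} = s_{ij} / (s_i · s_j):
  r[U,U] = 1 (diagonal).
  r[U,V] = -1.4 / (2.51 · 1.0954) = -1.4 / 2.7495 = -0.5092
  r[V,V] = 1 (diagonal).

R is symmetric with unit diagonal. Assembling:

R = [[1, -0.5092],
 [-0.5092, 1]]


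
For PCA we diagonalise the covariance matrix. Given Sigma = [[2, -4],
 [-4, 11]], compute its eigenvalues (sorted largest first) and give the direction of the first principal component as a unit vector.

Step 1 — characteristic polynomial of 2×2 Sigma:
  det(Sigma - λI) = λ² - trace · λ + det = 0.
  trace = 2 + 11 = 13, det = 2·11 - (-4)² = 6.
Step 2 — discriminant:
  Δ = trace² - 4·det = 169 - 24 = 145.
Step 3 — eigenvalues:
  λ = (trace ± √Δ)/2 = (13 ± 12.0416)/2,
  λ_1 = 12.5208,  λ_2 = 0.4792.

Step 4 — unit eigenvector for λ_1: solve (Sigma - λ_1 I)v = 0. First row:
  (2 - 12.5208)·v_x + (-4)·v_y = 0, i.e. (-10.5208)·v_x + (-4)·v_y = 0,
  so v ∝ (b, λ_1 - a) = (-4, 10.5208); multiply by -1 so the first entry is positive: u = (4, -10.5208).
  ||u|| = √((4)² + (-10.5208)²) = √(126.6872) ≈ 11.2555,
  v_1 = u/||u|| ≈ (0.3554, -0.9347) (||v_1|| = 1).

λ_1 = 12.5208,  λ_2 = 0.4792;  v_1 ≈ (0.3554, -0.9347)


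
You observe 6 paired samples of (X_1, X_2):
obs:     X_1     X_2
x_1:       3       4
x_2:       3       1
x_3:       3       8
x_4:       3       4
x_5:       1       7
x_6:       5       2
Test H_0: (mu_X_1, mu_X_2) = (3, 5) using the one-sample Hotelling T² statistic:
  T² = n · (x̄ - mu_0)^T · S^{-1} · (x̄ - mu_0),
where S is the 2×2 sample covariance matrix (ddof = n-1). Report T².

Step 1 — sample mean vector:
  mean(X_1) = (3 + 3 + 3 + 3 + 1 + 5) / 6 = 18/6 = 3
  mean(X_2) = (4 + 1 + 8 + 4 + 7 + 2) / 6 = 26/6 = 4.3333
  x̄ = (3, 4.3333),  deviation x̄ - mu_0 = (3, 4.3333) - (3, 5) = (0, -0.6667).

Step 2 — sample covariance matrix, S[i,j] = (1/(n-1)) · Σ_k (x_{k,i} - mean_i) · (x_{k,j} - mean_j), divisor n-1 = 5:
  S[X_1,X_1] = ((0)·(0) + (0)·(0) + (0)·(0) + (0)·(0) + (-2)·(-2) + (2)·(2)) / 5 = 8/5 = 1.6
  S[X_1,X_2] = ((0)·(-0.3333) + (0)·(-3.3333) + (0)·(3.6667) + (0)·(-0.3333) + (-2)·(2.6667) + (2)·(-2.3333)) / 5 = -10/5 = -2
  S[X_2,X_2] = ((-0.3333)·(-0.3333) + (-3.3333)·(-3.3333) + (3.6667)·(3.6667) + (-0.3333)·(-0.3333) + (2.6667)·(2.6667) + (-2.3333)·(-2.3333)) / 5 = 37.3333/5 = 7.4667
  S = [[1.6, -2],
 [-2, 7.4667]].

Step 3 — invert S. det(S) = 1.6·7.4667 - (-2)² = 7.9467.
  S^{-1} = (1/det) · [[d, -b], [-b, a]] = [[0.9396, 0.2517],
 [0.2517, 0.2013]].

Step 4 — quadratic form (x̄ - mu_0)^T · S^{-1} · (x̄ - mu_0):
  S^{-1} · (x̄ - mu_0) = (-0.1678, -0.1342),
  (x̄ - mu_0)^T · [...] = (0)·(-0.1678) + (-0.6667)·(-0.1342) = 0.0895.

Step 5 — scale by n: T² = 6 · 0.0895 = 0.5369.

T² ≈ 0.5369


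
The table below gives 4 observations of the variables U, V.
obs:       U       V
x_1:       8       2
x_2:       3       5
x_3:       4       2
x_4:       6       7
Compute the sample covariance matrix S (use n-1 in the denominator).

Step 1 — column means:
  mean(U) = (8 + 3 + 4 + 6) / 4 = 21/4 = 5.25
  mean(V) = (2 + 5 + 2 + 7) / 4 = 16/4 = 4

Step 2 — sample covariance S[i,j] = (1/(n-1)) · Σ_k (x_{k,i} - mean_i) · (x_{k,j} - mean_j), with n-1 = 3.
  S[U,U] = ((2.75)·(2.75) + (-2.25)·(-2.25) + (-1.25)·(-1.25) + (0.75)·(0.75)) / 3 = 14.75/3 = 4.9167
  S[U,V] = ((2.75)·(-2) + (-2.25)·(1) + (-1.25)·(-2) + (0.75)·(3)) / 3 = -3/3 = -1
  S[V,V] = ((-2)·(-2) + (1)·(1) + (-2)·(-2) + (3)·(3)) / 3 = 18/3 = 6

S is symmetric (S[j,i] = S[i,j]). Assembling:

S = [[4.9167, -1],
 [-1, 6]]


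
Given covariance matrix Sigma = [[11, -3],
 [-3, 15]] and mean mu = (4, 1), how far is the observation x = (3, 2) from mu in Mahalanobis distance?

Step 1 — centre the observation: (x - mu) = (-1, 1).

Step 2 — invert Sigma. det(Sigma) = 11·15 - (-3)² = 156.
  Sigma^{-1} = (1/det) · [[d, -b], [-b, a]] = [[0.0962, 0.0192],
 [0.0192, 0.0705]].

Step 3 — form the quadratic (x - mu)^T · Sigma^{-1} · (x - mu):
  Sigma^{-1} · (x - mu) = (-0.0769, 0.0513).
  (x - mu)^T · [Sigma^{-1} · (x - mu)] = (-1)·(-0.0769) + (1)·(0.0513) = 0.1282.

Step 4 — take square root: d = √(0.1282) ≈ 0.3581.

d(x, mu) = √(0.1282) ≈ 0.3581


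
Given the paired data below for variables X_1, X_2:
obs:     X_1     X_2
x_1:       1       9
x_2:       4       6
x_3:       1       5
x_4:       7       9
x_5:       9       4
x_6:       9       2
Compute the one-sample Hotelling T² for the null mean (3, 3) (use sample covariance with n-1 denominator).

Step 1 — sample mean vector:
  mean(X_1) = (1 + 4 + 1 + 7 + 9 + 9) / 6 = 31/6 = 5.1667
  mean(X_2) = (9 + 6 + 5 + 9 + 4 + 2) / 6 = 35/6 = 5.8333
  x̄ = (5.1667, 5.8333),  deviation x̄ - mu_0 = (5.1667, 5.8333) - (3, 3) = (2.1667, 2.8333).

Step 2 — sample covariance matrix, S[i,j] = (1/(n-1)) · Σ_k (x_{k,i} - mean_i) · (x_{k,j} - mean_j), divisor n-1 = 5:
  S[X_1,X_1] = ((-4.1667)·(-4.1667) + (-1.1667)·(-1.1667) + (-4.1667)·(-4.1667) + (1.8333)·(1.8333) + (3.8333)·(3.8333) + (3.8333)·(3.8333)) / 5 = 68.8333/5 = 13.7667
  S[X_1,X_2] = ((-4.1667)·(3.1667) + (-1.1667)·(0.1667) + (-4.1667)·(-0.8333) + (1.8333)·(3.1667) + (3.8333)·(-1.8333) + (3.8333)·(-3.8333)) / 5 = -25.8333/5 = -5.1667
  S[X_2,X_2] = ((3.1667)·(3.1667) + (0.1667)·(0.1667) + (-0.8333)·(-0.8333) + (3.1667)·(3.1667) + (-1.8333)·(-1.8333) + (-3.8333)·(-3.8333)) / 5 = 38.8333/5 = 7.7667
  S = [[13.7667, -5.1667],
 [-5.1667, 7.7667]].

Step 3 — invert S. det(S) = 13.7667·7.7667 - (-5.1667)² = 80.2267.
  S^{-1} = (1/det) · [[d, -b], [-b, a]] = [[0.0968, 0.0644],
 [0.0644, 0.1716]].

Step 4 — quadratic form (x̄ - mu_0)^T · S^{-1} · (x̄ - mu_0):
  S^{-1} · (x̄ - mu_0) = (0.3922, 0.6257),
  (x̄ - mu_0)^T · [...] = (2.1667)·(0.3922) + (2.8333)·(0.6257) = 2.6227.

Step 5 — scale by n: T² = 6 · 2.6227 = 15.7362.

T² ≈ 15.7362


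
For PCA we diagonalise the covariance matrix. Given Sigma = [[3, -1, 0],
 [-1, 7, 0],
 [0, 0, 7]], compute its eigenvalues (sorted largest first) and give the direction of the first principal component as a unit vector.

Step 1 — characteristic polynomial p(λ) = det(λI - Sigma) = λ³ - tr·λ² + c_1·λ - det, where tr = trace, c_1 = sum of the principal 2×2 minors, det = det(Sigma):
  tr = 3 + 7 + 7 = 17,
  c_1 = (3·7 - (-1)²) + (3·7 - (0)²) + (7·7 - (0)²) = 20 + 21 + 49 = 90,
  det = 3·(7·7 - (0)²) - (-1)·((-1)·7 - (0)·(0)) + (0)·((-1)·(0) - 7·(0)) = 3·(49) - (-1)·(-7) + (0)·(0) = 140.
  So p(λ) = λ³ - 17λ² + 90λ - 140.
Step 2 — look for an integer root (rational root theorem: any rational root is an integer divisor of 140). Testing λ = 7:
  p(7) = 343 - 833 + 630 - 140 = 0  ✓
  Dividing out (λ - 7): p(λ) = (λ - 7)(λ² - 10λ + 20).
Step 3 — remaining eigenvalues from the quadratic λ² - 10λ + 20 = 0:
  Δ = 10² - 4·20 = 100 - 80 = 20,  λ = (10 ± √20)/2 = (10 ± 4.4721)/2 ≈ 7.2361 or 2.7639.
  Sorted: λ_1 = 7.2361,  λ_2 = 7,  λ_3 = 2.7639  (check: sum = 17 = tr ✓).

Step 4 — unit eigenvector for λ_1 ≈ 7.2361: v spans the null space of (Sigma - λ_1 I), whose rows are
  r_1 = (-4.2361, -1, 0),  r_2 = (-1, -0.2361, 0),  r_3 = (0, 0, -0.2361).
  v is orthogonal to every row, so take v ∝ r_1 × r_3 = ((-1)·(-0.2361) - (0)·(0), (0)·(0) - (-4.2361)·(-0.2361), (-4.2361)·(0) - (-1)·(0)) ≈ (0.2361, -1, 0).
  Let u = (0.2361, -1, 0).
  ||u|| = √((0.2361)² + (-1)² + (0)²) = √(1.0557) ≈ 1.0275,  v_1 = u/||u|| ≈ (0.2298, -0.9732, 0) (||v_1|| = 1).

λ_1 = 7.2361,  λ_2 = 7,  λ_3 = 2.7639;  v_1 ≈ (0.2298, -0.9732, 0)


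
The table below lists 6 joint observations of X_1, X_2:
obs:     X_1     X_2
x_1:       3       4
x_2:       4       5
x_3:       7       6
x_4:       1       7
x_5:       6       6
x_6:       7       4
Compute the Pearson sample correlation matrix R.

Step 1 — column means:
  mean(X_1) = (3 + 4 + 7 + 1 + 6 + 7) / 6 = 28/6 = 4.6667
  mean(X_2) = (4 + 5 + 6 + 7 + 6 + 4) / 6 = 32/6 = 5.3333

Step 2 — sample variances and covariances s[i,j] = (1/(n-1)) · Σ_k (x_{k,i} - mean_i) · (x_{k,j} - mean_j), with n-1 = 5:
  s[X_1,X_1] = ((-1.6667)·(-1.6667) + (-0.6667)·(-0.6667) + (2.3333)·(2.3333) + (-3.6667)·(-3.6667) + (1.3333)·(1.3333) + (2.3333)·(2.3333)) / 5 = 29.3333/5 = 5.8667
  s[X_1,X_2] = ((-1.6667)·(-1.3333) + (-0.6667)·(-0.3333) + (2.3333)·(0.6667) + (-3.6667)·(1.6667) + (1.3333)·(0.6667) + (2.3333)·(-1.3333)) / 5 = -4.3333/5 = -0.8667
  s[X_2,X_2] = ((-1.3333)·(-1.3333) + (-0.3333)·(-0.3333) + (0.6667)·(0.6667) + (1.6667)·(1.6667) + (0.6667)·(0.6667) + (-1.3333)·(-1.3333)) / 5 = 7.3333/5 = 1.4667
  Sample standard deviations s_i = √(s[i,i]):
  s(X_1) = √(5.8667) = 2.4221
  s(X_2) = √(1.4667) = 1.2111

Step 3 — r_{ij} = s_{ij} / (s_i · s_j):
  r[X_1,X_1] = 1 (diagonal).
  r[X_1,X_2] = -0.8667 / (2.4221 · 1.2111) = -0.8667 / 2.9333 = -0.2955
  r[X_2,X_2] = 1 (diagonal).

R is symmetric with unit diagonal. Assembling:

R = [[1, -0.2955],
 [-0.2955, 1]]


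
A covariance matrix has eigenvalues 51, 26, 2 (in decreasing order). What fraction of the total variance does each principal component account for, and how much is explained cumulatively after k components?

Step 1 — total variance = trace(Sigma) = Σ λ_i = 51 + 26 + 2 = 79.

Step 2 — fraction explained by component i = λ_i / Σ λ:
  PC1: 51/79 = 0.6456
  PC2: 26/79 = 0.3291
  PC3: 2/79 = 0.0253

Step 3 — cumulative fraction after k components = (λ_1 + ... + λ_k) / Σ λ:
  k = 1: 51/79 = 0.6456
  k = 2: (51 + 26)/79 = 77/79 = 0.9747
  k = 3: (51 + 26 + 2)/79 = 79/79 = 1

Summary (fraction, with percent):

explained: PC1 0.6456 (64.56%), PC2 0.3291 (32.91%), PC3 0.0253 (2.53%);  cumulative: 0.6456, 0.9747, 1


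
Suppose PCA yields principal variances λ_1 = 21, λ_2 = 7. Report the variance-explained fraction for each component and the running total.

Step 1 — total variance = trace(Sigma) = Σ λ_i = 21 + 7 = 28.

Step 2 — fraction explained by component i = λ_i / Σ λ:
  PC1: 21/28 = 0.75
  PC2: 7/28 = 0.25

Step 3 — cumulative fraction after k components = (λ_1 + ... + λ_k) / Σ λ:
  k = 1: 21/28 = 0.75
  k = 2: (21 + 7)/28 = 28/28 = 1

Summary (fraction, with percent):

explained: PC1 0.75 (75%), PC2 0.25 (25%);  cumulative: 0.75, 1


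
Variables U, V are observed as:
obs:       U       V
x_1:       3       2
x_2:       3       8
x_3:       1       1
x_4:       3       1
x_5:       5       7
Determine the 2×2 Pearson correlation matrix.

Step 1 — column means:
  mean(U) = (3 + 3 + 1 + 3 + 5) / 5 = 15/5 = 3
  mean(V) = (2 + 8 + 1 + 1 + 7) / 5 = 19/5 = 3.8

Step 2 — sample variances and covariances s[i,j] = (1/(n-1)) · Σ_k (x_{k,i} - mean_i) · (x_{k,j} - mean_j), with n-1 = 4:
  s[U,U] = ((0)·(0) + (0)·(0) + (-2)·(-2) + (0)·(0) + (2)·(2)) / 4 = 8/4 = 2
  s[U,V] = ((0)·(-1.8) + (0)·(4.2) + (-2)·(-2.8) + (0)·(-2.8) + (2)·(3.2)) / 4 = 12/4 = 3
  s[V,V] = ((-1.8)·(-1.8) + (4.2)·(4.2) + (-2.8)·(-2.8) + (-2.8)·(-2.8) + (3.2)·(3.2)) / 4 = 46.8/4 = 11.7
  Sample standard deviations s_i = √(s[i,i]):
  s(U) = √(2) = 1.4142
  s(V) = √(11.7) = 3.4205

Step 3 — r_{ij} = s_{ij} / (s_i · s_j):
  r[U,U] = 1 (diagonal).
  r[U,V] = 3 / (1.4142 · 3.4205) = 3 / 4.8374 = 0.6202
  r[V,V] = 1 (diagonal).

R is symmetric with unit diagonal. Assembling:

R = [[1, 0.6202],
 [0.6202, 1]]


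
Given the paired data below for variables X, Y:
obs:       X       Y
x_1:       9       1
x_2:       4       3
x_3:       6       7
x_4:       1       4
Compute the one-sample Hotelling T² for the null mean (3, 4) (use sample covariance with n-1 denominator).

Step 1 — sample mean vector:
  mean(X) = (9 + 4 + 6 + 1) / 4 = 20/4 = 5
  mean(Y) = (1 + 3 + 7 + 4) / 4 = 15/4 = 3.75
  x̄ = (5, 3.75),  deviation x̄ - mu_0 = (5, 3.75) - (3, 4) = (2, -0.25).

Step 2 — sample covariance matrix, S[i,j] = (1/(n-1)) · Σ_k (x_{k,i} - mean_i) · (x_{k,j} - mean_j), divisor n-1 = 3:
  S[X,X] = ((4)·(4) + (-1)·(-1) + (1)·(1) + (-4)·(-4)) / 3 = 34/3 = 11.3333
  S[X,Y] = ((4)·(-2.75) + (-1)·(-0.75) + (1)·(3.25) + (-4)·(0.25)) / 3 = -8/3 = -2.6667
  S[Y,Y] = ((-2.75)·(-2.75) + (-0.75)·(-0.75) + (3.25)·(3.25) + (0.25)·(0.25)) / 3 = 18.75/3 = 6.25
  S = [[11.3333, -2.6667],
 [-2.6667, 6.25]].

Step 3 — invert S. det(S) = 11.3333·6.25 - (-2.6667)² = 63.7222.
  S^{-1} = (1/det) · [[d, -b], [-b, a]] = [[0.0981, 0.0418],
 [0.0418, 0.1779]].

Step 4 — quadratic form (x̄ - mu_0)^T · S^{-1} · (x̄ - mu_0):
  S^{-1} · (x̄ - mu_0) = (0.1857, 0.0392),
  (x̄ - mu_0)^T · [...] = (2)·(0.1857) + (-0.25)·(0.0392) = 0.3616.

Step 5 — scale by n: T² = 4 · 0.3616 = 1.4464.

T² ≈ 1.4464


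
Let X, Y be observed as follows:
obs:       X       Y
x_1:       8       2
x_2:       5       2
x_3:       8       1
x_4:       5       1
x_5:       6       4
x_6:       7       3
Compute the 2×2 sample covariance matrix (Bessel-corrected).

Step 1 — column means:
  mean(X) = (8 + 5 + 8 + 5 + 6 + 7) / 6 = 39/6 = 6.5
  mean(Y) = (2 + 2 + 1 + 1 + 4 + 3) / 6 = 13/6 = 2.1667

Step 2 — sample covariance S[i,j] = (1/(n-1)) · Σ_k (x_{k,i} - mean_i) · (x_{k,j} - mean_j), with n-1 = 5.
  S[X,X] = ((1.5)·(1.5) + (-1.5)·(-1.5) + (1.5)·(1.5) + (-1.5)·(-1.5) + (-0.5)·(-0.5) + (0.5)·(0.5)) / 5 = 9.5/5 = 1.9
  S[X,Y] = ((1.5)·(-0.1667) + (-1.5)·(-0.1667) + (1.5)·(-1.1667) + (-1.5)·(-1.1667) + (-0.5)·(1.8333) + (0.5)·(0.8333)) / 5 = -0.5/5 = -0.1
  S[Y,Y] = ((-0.1667)·(-0.1667) + (-0.1667)·(-0.1667) + (-1.1667)·(-1.1667) + (-1.1667)·(-1.1667) + (1.8333)·(1.8333) + (0.8333)·(0.8333)) / 5 = 6.8333/5 = 1.3667

S is symmetric (S[j,i] = S[i,j]). Assembling:

S = [[1.9, -0.1],
 [-0.1, 1.3667]]


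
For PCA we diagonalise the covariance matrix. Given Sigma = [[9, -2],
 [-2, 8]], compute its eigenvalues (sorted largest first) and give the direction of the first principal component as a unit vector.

Step 1 — characteristic polynomial of 2×2 Sigma:
  det(Sigma - λI) = λ² - trace · λ + det = 0.
  trace = 9 + 8 = 17, det = 9·8 - (-2)² = 68.
Step 2 — discriminant:
  Δ = trace² - 4·det = 289 - 272 = 17.
Step 3 — eigenvalues:
  λ = (trace ± √Δ)/2 = (17 ± 4.1231)/2,
  λ_1 = 10.5616,  λ_2 = 6.4384.

Step 4 — unit eigenvector for λ_1: solve (Sigma - λ_1 I)v = 0. First row:
  (9 - 10.5616)·v_x + (-2)·v_y = 0, i.e. (-1.5616)·v_x + (-2)·v_y = 0,
  so v ∝ (b, λ_1 - a) = (-2, 1.5616); multiply by -1 so the first entry is positive: u = (2, -1.5616).
  ||u|| = √((2)² + (-1.5616)²) = √(6.4384) ≈ 2.5374,
  v_1 = u/||u|| ≈ (0.7882, -0.6154) (||v_1|| = 1).

λ_1 = 10.5616,  λ_2 = 6.4384;  v_1 ≈ (0.7882, -0.6154)


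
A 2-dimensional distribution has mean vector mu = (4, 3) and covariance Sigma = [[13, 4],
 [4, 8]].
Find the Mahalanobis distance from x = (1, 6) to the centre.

Step 1 — centre the observation: (x - mu) = (-3, 3).

Step 2 — invert Sigma. det(Sigma) = 13·8 - (4)² = 88.
  Sigma^{-1} = (1/det) · [[d, -b], [-b, a]] = [[0.0909, -0.0455],
 [-0.0455, 0.1477]].

Step 3 — form the quadratic (x - mu)^T · Sigma^{-1} · (x - mu):
  Sigma^{-1} · (x - mu) = (-0.4091, 0.5795).
  (x - mu)^T · [Sigma^{-1} · (x - mu)] = (-3)·(-0.4091) + (3)·(0.5795) = 2.9659.

Step 4 — take square root: d = √(2.9659) ≈ 1.7222.

d(x, mu) = √(2.9659) ≈ 1.7222


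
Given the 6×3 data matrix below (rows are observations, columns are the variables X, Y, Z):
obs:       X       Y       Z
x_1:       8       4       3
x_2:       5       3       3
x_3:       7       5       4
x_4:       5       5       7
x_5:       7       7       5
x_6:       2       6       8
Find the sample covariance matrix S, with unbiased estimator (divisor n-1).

Step 1 — column means:
  mean(X) = (8 + 5 + 7 + 5 + 7 + 2) / 6 = 34/6 = 5.6667
  mean(Y) = (4 + 3 + 5 + 5 + 7 + 6) / 6 = 30/6 = 5
  mean(Z) = (3 + 3 + 4 + 7 + 5 + 8) / 6 = 30/6 = 5

Step 2 — sample covariance S[i,j] = (1/(n-1)) · Σ_k (x_{k,i} - mean_i) · (x_{k,j} - mean_j), with n-1 = 5.
  S[X,X] = ((2.3333)·(2.3333) + (-0.6667)·(-0.6667) + (1.3333)·(1.3333) + (-0.6667)·(-0.6667) + (1.3333)·(1.3333) + (-3.6667)·(-3.6667)) / 5 = 23.3333/5 = 4.6667
  S[X,Y] = ((2.3333)·(-1) + (-0.6667)·(-2) + (1.3333)·(0) + (-0.6667)·(0) + (1.3333)·(2) + (-3.6667)·(1)) / 5 = -2/5 = -0.4
  S[X,Z] = ((2.3333)·(-2) + (-0.6667)·(-2) + (1.3333)·(-1) + (-0.6667)·(2) + (1.3333)·(0) + (-3.6667)·(3)) / 5 = -17/5 = -3.4
  S[Y,Y] = ((-1)·(-1) + (-2)·(-2) + (0)·(0) + (0)·(0) + (2)·(2) + (1)·(1)) / 5 = 10/5 = 2
  S[Y,Z] = ((-1)·(-2) + (-2)·(-2) + (0)·(-1) + (0)·(2) + (2)·(0) + (1)·(3)) / 5 = 9/5 = 1.8
  S[Z,Z] = ((-2)·(-2) + (-2)·(-2) + (-1)·(-1) + (2)·(2) + (0)·(0) + (3)·(3)) / 5 = 22/5 = 4.4

S is symmetric (S[j,i] = S[i,j]). Assembling:

S = [[4.6667, -0.4, -3.4],
 [-0.4, 2, 1.8],
 [-3.4, 1.8, 4.4]]


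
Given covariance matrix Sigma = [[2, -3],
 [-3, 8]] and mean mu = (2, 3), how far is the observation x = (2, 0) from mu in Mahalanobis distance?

Step 1 — centre the observation: (x - mu) = (0, -3).

Step 2 — invert Sigma. det(Sigma) = 2·8 - (-3)² = 7.
  Sigma^{-1} = (1/det) · [[d, -b], [-b, a]] = [[1.1429, 0.4286],
 [0.4286, 0.2857]].

Step 3 — form the quadratic (x - mu)^T · Sigma^{-1} · (x - mu):
  Sigma^{-1} · (x - mu) = (-1.2857, -0.8571).
  (x - mu)^T · [Sigma^{-1} · (x - mu)] = (0)·(-1.2857) + (-3)·(-0.8571) = 2.5714.

Step 4 — take square root: d = √(2.5714) ≈ 1.6036.

d(x, mu) = √(2.5714) ≈ 1.6036


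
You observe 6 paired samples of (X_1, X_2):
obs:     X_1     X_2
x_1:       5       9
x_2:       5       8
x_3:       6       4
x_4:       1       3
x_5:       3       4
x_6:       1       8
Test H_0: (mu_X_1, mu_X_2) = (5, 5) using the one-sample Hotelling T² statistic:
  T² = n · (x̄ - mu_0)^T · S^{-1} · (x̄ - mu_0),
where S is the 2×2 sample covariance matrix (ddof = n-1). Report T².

Step 1 — sample mean vector:
  mean(X_1) = (5 + 5 + 6 + 1 + 3 + 1) / 6 = 21/6 = 3.5
  mean(X_2) = (9 + 8 + 4 + 3 + 4 + 8) / 6 = 36/6 = 6
  x̄ = (3.5, 6),  deviation x̄ - mu_0 = (3.5, 6) - (5, 5) = (-1.5, 1).

Step 2 — sample covariance matrix, S[i,j] = (1/(n-1)) · Σ_k (x_{k,i} - mean_i) · (x_{k,j} - mean_j), divisor n-1 = 5:
  S[X_1,X_1] = ((1.5)·(1.5) + (1.5)·(1.5) + (2.5)·(2.5) + (-2.5)·(-2.5) + (-0.5)·(-0.5) + (-2.5)·(-2.5)) / 5 = 23.5/5 = 4.7
  S[X_1,X_2] = ((1.5)·(3) + (1.5)·(2) + (2.5)·(-2) + (-2.5)·(-3) + (-0.5)·(-2) + (-2.5)·(2)) / 5 = 6/5 = 1.2
  S[X_2,X_2] = ((3)·(3) + (2)·(2) + (-2)·(-2) + (-3)·(-3) + (-2)·(-2) + (2)·(2)) / 5 = 34/5 = 6.8
  S = [[4.7, 1.2],
 [1.2, 6.8]].

Step 3 — invert S. det(S) = 4.7·6.8 - (1.2)² = 30.52.
  S^{-1} = (1/det) · [[d, -b], [-b, a]] = [[0.2228, -0.0393],
 [-0.0393, 0.154]].

Step 4 — quadratic form (x̄ - mu_0)^T · S^{-1} · (x̄ - mu_0):
  S^{-1} · (x̄ - mu_0) = (-0.3735, 0.213),
  (x̄ - mu_0)^T · [...] = (-1.5)·(-0.3735) + (1)·(0.213) = 0.7733.

Step 5 — scale by n: T² = 6 · 0.7733 = 4.6396.

T² ≈ 4.6396


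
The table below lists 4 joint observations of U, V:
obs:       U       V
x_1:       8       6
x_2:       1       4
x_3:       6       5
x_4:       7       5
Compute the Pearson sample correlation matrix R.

Step 1 — column means:
  mean(U) = (8 + 1 + 6 + 7) / 4 = 22/4 = 5.5
  mean(V) = (6 + 4 + 5 + 5) / 4 = 20/4 = 5

Step 2 — sample variances and covariances s[i,j] = (1/(n-1)) · Σ_k (x_{k,i} - mean_i) · (x_{k,j} - mean_j), with n-1 = 3:
  s[U,U] = ((2.5)·(2.5) + (-4.5)·(-4.5) + (0.5)·(0.5) + (1.5)·(1.5)) / 3 = 29/3 = 9.6667
  s[U,V] = ((2.5)·(1) + (-4.5)·(-1) + (0.5)·(0) + (1.5)·(0)) / 3 = 7/3 = 2.3333
  s[V,V] = ((1)·(1) + (-1)·(-1) + (0)·(0) + (0)·(0)) / 3 = 2/3 = 0.6667
  Sample standard deviations s_i = √(s[i,i]):
  s(U) = √(9.6667) = 3.1091
  s(V) = √(0.6667) = 0.8165

Step 3 — r_{ij} = s_{ij} / (s_i · s_j):
  r[U,U] = 1 (diagonal).
  r[U,V] = 2.3333 / (3.1091 · 0.8165) = 2.3333 / 2.5386 = 0.9191
  r[V,V] = 1 (diagonal).

R is symmetric with unit diagonal. Assembling:

R = [[1, 0.9191],
 [0.9191, 1]]


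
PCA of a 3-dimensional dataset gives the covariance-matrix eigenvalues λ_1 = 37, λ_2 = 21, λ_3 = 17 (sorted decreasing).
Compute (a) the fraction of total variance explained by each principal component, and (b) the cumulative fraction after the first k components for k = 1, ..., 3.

Step 1 — total variance = trace(Sigma) = Σ λ_i = 37 + 21 + 17 = 75.

Step 2 — fraction explained by component i = λ_i / Σ λ:
  PC1: 37/75 = 0.4933
  PC2: 21/75 = 0.28
  PC3: 17/75 = 0.2267

Step 3 — cumulative fraction after k components = (λ_1 + ... + λ_k) / Σ λ:
  k = 1: 37/75 = 0.4933
  k = 2: (37 + 21)/75 = 58/75 = 0.7733
  k = 3: (37 + 21 + 17)/75 = 75/75 = 1

Summary (fraction, with percent):

explained: PC1 0.4933 (49.33%), PC2 0.28 (28%), PC3 0.2267 (22.67%);  cumulative: 0.4933, 0.7733, 1


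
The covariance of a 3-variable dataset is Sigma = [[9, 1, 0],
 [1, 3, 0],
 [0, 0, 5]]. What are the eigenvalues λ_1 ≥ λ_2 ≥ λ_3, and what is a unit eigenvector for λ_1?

Step 1 — characteristic polynomial p(λ) = det(λI - Sigma) = λ³ - tr·λ² + c_1·λ - det, where tr = trace, c_1 = sum of the principal 2×2 minors, det = det(Sigma):
  tr = 9 + 3 + 5 = 17,
  c_1 = (9·3 - (1)²) + (9·5 - (0)²) + (3·5 - (0)²) = 26 + 45 + 15 = 86,
  det = 9·(3·5 - (0)²) - (1)·((1)·5 - (0)·(0)) + (0)·((1)·(0) - 3·(0)) = 9·(15) - (1)·(5) + (0)·(0) = 130.
  So p(λ) = λ³ - 17λ² + 86λ - 130.
Step 2 — look for an integer root (rational root theorem: any rational root is an integer divisor of 130). Testing λ = 5:
  p(5) = 125 - 425 + 430 - 130 = 0  ✓
  Dividing out (λ - 5): p(λ) = (λ - 5)(λ² - 12λ + 26).
Step 3 — remaining eigenvalues from the quadratic λ² - 12λ + 26 = 0:
  Δ = 12² - 4·26 = 144 - 104 = 40,  λ = (12 ± √40)/2 = (12 ± 6.3246)/2 ≈ 9.1623 or 2.8377.
  Sorted: λ_1 = 9.1623,  λ_2 = 5,  λ_3 = 2.8377  (check: sum = 17 = tr ✓).

Step 4 — unit eigenvector for λ_1 ≈ 9.1623: v spans the null space of (Sigma - λ_1 I), whose rows are
  r_1 = (-0.1623, 1, 0),  r_2 = (1, -6.1623, 0),  r_3 = (0, 0, -4.1623).
  v is orthogonal to every row, so take v ∝ r_1 × r_3 = ((1)·(-4.1623) - (0)·(0), (0)·(0) - (-0.1623)·(-4.1623), (-0.1623)·(0) - (1)·(0)) ≈ (-4.1623, -0.6754, 0).
  Rescale (multiply by -1 so the first nonzero entry is positive): u = (4.1623, 0.6754, 0).
  ||u|| = √((4.1623)² + (0.6754)² + (0)²) = √(17.7808) ≈ 4.2167,  v_1 = u/||u|| ≈ (0.9871, 0.1602, 0) (||v_1|| = 1).

λ_1 = 9.1623,  λ_2 = 5,  λ_3 = 2.8377;  v_1 ≈ (0.9871, 0.1602, 0)


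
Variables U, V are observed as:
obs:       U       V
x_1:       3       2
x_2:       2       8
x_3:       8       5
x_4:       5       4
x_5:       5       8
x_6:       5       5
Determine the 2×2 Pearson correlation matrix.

Step 1 — column means:
  mean(U) = (3 + 2 + 8 + 5 + 5 + 5) / 6 = 28/6 = 4.6667
  mean(V) = (2 + 8 + 5 + 4 + 8 + 5) / 6 = 32/6 = 5.3333

Step 2 — sample variances and covariances s[i,j] = (1/(n-1)) · Σ_k (x_{k,i} - mean_i) · (x_{k,j} - mean_j), with n-1 = 5:
  s[U,U] = ((-1.6667)·(-1.6667) + (-2.6667)·(-2.6667) + (3.3333)·(3.3333) + (0.3333)·(0.3333) + (0.3333)·(0.3333) + (0.3333)·(0.3333)) / 5 = 21.3333/5 = 4.2667
  s[U,V] = ((-1.6667)·(-3.3333) + (-2.6667)·(2.6667) + (3.3333)·(-0.3333) + (0.3333)·(-1.3333) + (0.3333)·(2.6667) + (0.3333)·(-0.3333)) / 5 = -2.3333/5 = -0.4667
  s[V,V] = ((-3.3333)·(-3.3333) + (2.6667)·(2.6667) + (-0.3333)·(-0.3333) + (-1.3333)·(-1.3333) + (2.6667)·(2.6667) + (-0.3333)·(-0.3333)) / 5 = 27.3333/5 = 5.4667
  Sample standard deviations s_i = √(s[i,i]):
  s(U) = √(4.2667) = 2.0656
  s(V) = √(5.4667) = 2.3381

Step 3 — r_{ij} = s_{ij} / (s_i · s_j):
  r[U,U] = 1 (diagonal).
  r[U,V] = -0.4667 / (2.0656 · 2.3381) = -0.4667 / 4.8295 = -0.0966
  r[V,V] = 1 (diagonal).

R is symmetric with unit diagonal. Assembling:

R = [[1, -0.0966],
 [-0.0966, 1]]


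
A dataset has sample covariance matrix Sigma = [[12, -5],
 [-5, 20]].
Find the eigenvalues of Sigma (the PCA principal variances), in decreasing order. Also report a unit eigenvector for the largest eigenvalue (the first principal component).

Step 1 — characteristic polynomial of 2×2 Sigma:
  det(Sigma - λI) = λ² - trace · λ + det = 0.
  trace = 12 + 20 = 32, det = 12·20 - (-5)² = 215.
Step 2 — discriminant:
  Δ = trace² - 4·det = 1024 - 860 = 164.
Step 3 — eigenvalues:
  λ = (trace ± √Δ)/2 = (32 ± 12.8062)/2,
  λ_1 = 22.4031,  λ_2 = 9.5969.

Step 4 — unit eigenvector for λ_1: solve (Sigma - λ_1 I)v = 0. First row:
  (12 - 22.4031)·v_x + (-5)·v_y = 0, i.e. (-10.4031)·v_x + (-5)·v_y = 0,
  so v ∝ (b, λ_1 - a) = (-5, 10.4031); multiply by -1 so the first entry is positive: u = (5, -10.4031).
  ||u|| = √((5)² + (-10.4031)²) = √(133.225) ≈ 11.5423,
  v_1 = u/||u|| ≈ (0.4332, -0.9013) (||v_1|| = 1).

λ_1 = 22.4031,  λ_2 = 9.5969;  v_1 ≈ (0.4332, -0.9013)


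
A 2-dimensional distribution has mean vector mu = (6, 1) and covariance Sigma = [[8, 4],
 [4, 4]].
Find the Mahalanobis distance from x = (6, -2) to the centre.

Step 1 — centre the observation: (x - mu) = (0, -3).

Step 2 — invert Sigma. det(Sigma) = 8·4 - (4)² = 16.
  Sigma^{-1} = (1/det) · [[d, -b], [-b, a]] = [[0.25, -0.25],
 [-0.25, 0.5]].

Step 3 — form the quadratic (x - mu)^T · Sigma^{-1} · (x - mu):
  Sigma^{-1} · (x - mu) = (0.75, -1.5).
  (x - mu)^T · [Sigma^{-1} · (x - mu)] = (0)·(0.75) + (-3)·(-1.5) = 4.5.

Step 4 — take square root: d = √(4.5) ≈ 2.1213.

d(x, mu) = √(4.5) ≈ 2.1213


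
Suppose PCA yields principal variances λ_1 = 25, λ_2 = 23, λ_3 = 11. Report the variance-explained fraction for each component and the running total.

Step 1 — total variance = trace(Sigma) = Σ λ_i = 25 + 23 + 11 = 59.

Step 2 — fraction explained by component i = λ_i / Σ λ:
  PC1: 25/59 = 0.4237
  PC2: 23/59 = 0.3898
  PC3: 11/59 = 0.1864

Step 3 — cumulative fraction after k components = (λ_1 + ... + λ_k) / Σ λ:
  k = 1: 25/59 = 0.4237
  k = 2: (25 + 23)/59 = 48/59 = 0.8136
  k = 3: (25 + 23 + 11)/59 = 59/59 = 1

Summary (fraction, with percent):

explained: PC1 0.4237 (42.37%), PC2 0.3898 (38.98%), PC3 0.1864 (18.64%);  cumulative: 0.4237, 0.8136, 1


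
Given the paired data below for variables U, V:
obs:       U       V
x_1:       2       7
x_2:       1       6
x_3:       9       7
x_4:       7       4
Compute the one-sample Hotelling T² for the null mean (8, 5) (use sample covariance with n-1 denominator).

Step 1 — sample mean vector:
  mean(U) = (2 + 1 + 9 + 7) / 4 = 19/4 = 4.75
  mean(V) = (7 + 6 + 7 + 4) / 4 = 24/4 = 6
  x̄ = (4.75, 6),  deviation x̄ - mu_0 = (4.75, 6) - (8, 5) = (-3.25, 1).

Step 2 — sample covariance matrix, S[i,j] = (1/(n-1)) · Σ_k (x_{k,i} - mean_i) · (x_{k,j} - mean_j), divisor n-1 = 3:
  S[U,U] = ((-2.75)·(-2.75) + (-3.75)·(-3.75) + (4.25)·(4.25) + (2.25)·(2.25)) / 3 = 44.75/3 = 14.9167
  S[U,V] = ((-2.75)·(1) + (-3.75)·(0) + (4.25)·(1) + (2.25)·(-2)) / 3 = -3/3 = -1
  S[V,V] = ((1)·(1) + (0)·(0) + (1)·(1) + (-2)·(-2)) / 3 = 6/3 = 2
  S = [[14.9167, -1],
 [-1, 2]].

Step 3 — invert S. det(S) = 14.9167·2 - (-1)² = 28.8333.
  S^{-1} = (1/det) · [[d, -b], [-b, a]] = [[0.0694, 0.0347],
 [0.0347, 0.5173]].

Step 4 — quadratic form (x̄ - mu_0)^T · S^{-1} · (x̄ - mu_0):
  S^{-1} · (x̄ - mu_0) = (-0.1908, 0.4046),
  (x̄ - mu_0)^T · [...] = (-3.25)·(-0.1908) + (1)·(0.4046) = 1.0246.

Step 5 — scale by n: T² = 4 · 1.0246 = 4.0983.

T² ≈ 4.0983
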